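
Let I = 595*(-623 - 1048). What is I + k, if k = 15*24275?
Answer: -630120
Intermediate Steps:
k = 364125
I = -994245 (I = 595*(-1671) = -994245)
I + k = -994245 + 364125 = -630120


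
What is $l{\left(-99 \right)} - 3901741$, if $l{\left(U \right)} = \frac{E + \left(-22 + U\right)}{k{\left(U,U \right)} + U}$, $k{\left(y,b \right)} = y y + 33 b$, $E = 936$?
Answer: $- \frac{5021540504}{1287} \approx -3.9017 \cdot 10^{6}$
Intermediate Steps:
$k{\left(y,b \right)} = y^{2} + 33 b$
$l{\left(U \right)} = \frac{914 + U}{U^{2} + 34 U}$ ($l{\left(U \right)} = \frac{936 + \left(-22 + U\right)}{\left(U^{2} + 33 U\right) + U} = \frac{914 + U}{U^{2} + 34 U}$)
$l{\left(-99 \right)} - 3901741 = \frac{914 - 99}{\left(-99\right) \left(34 - 99\right)} - 3901741 = \left(- \frac{1}{99}\right) \frac{1}{-65} \cdot 815 - 3901741 = \left(- \frac{1}{99}\right) \left(- \frac{1}{65}\right) 815 - 3901741 = \frac{163}{1287} - 3901741 = - \frac{5021540504}{1287}$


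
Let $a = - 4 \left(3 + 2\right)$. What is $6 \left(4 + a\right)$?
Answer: $-96$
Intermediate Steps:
$a = -20$ ($a = \left(-4\right) 5 = -20$)
$6 \left(4 + a\right) = 6 \left(4 - 20\right) = 6 \left(-16\right) = -96$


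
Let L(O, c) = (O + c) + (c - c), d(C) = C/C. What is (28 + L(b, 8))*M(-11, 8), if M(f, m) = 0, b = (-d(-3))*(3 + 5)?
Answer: 0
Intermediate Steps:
d(C) = 1
b = -8 (b = (-1*1)*(3 + 5) = -1*8 = -8)
L(O, c) = O + c (L(O, c) = (O + c) + 0 = O + c)
(28 + L(b, 8))*M(-11, 8) = (28 + (-8 + 8))*0 = (28 + 0)*0 = 28*0 = 0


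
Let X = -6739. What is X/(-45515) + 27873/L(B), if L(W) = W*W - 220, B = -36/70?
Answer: -1552269526811/12251545640 ≈ -126.70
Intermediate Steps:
B = -18/35 (B = -36*1/70 = -18/35 ≈ -0.51429)
L(W) = -220 + W² (L(W) = W² - 220 = -220 + W²)
X/(-45515) + 27873/L(B) = -6739/(-45515) + 27873/(-220 + (-18/35)²) = -6739*(-1/45515) + 27873/(-220 + 324/1225) = 6739/45515 + 27873/(-269176/1225) = 6739/45515 + 27873*(-1225/269176) = 6739/45515 - 34144425/269176 = -1552269526811/12251545640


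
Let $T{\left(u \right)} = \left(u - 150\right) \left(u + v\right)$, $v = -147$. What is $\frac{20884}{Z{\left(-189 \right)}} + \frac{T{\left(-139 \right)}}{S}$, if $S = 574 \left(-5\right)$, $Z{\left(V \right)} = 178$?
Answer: $\frac{11306167}{127715} \approx 88.526$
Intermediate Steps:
$S = -2870$
$T{\left(u \right)} = \left(-150 + u\right) \left(-147 + u\right)$ ($T{\left(u \right)} = \left(u - 150\right) \left(u - 147\right) = \left(-150 + u\right) \left(-147 + u\right)$)
$\frac{20884}{Z{\left(-189 \right)}} + \frac{T{\left(-139 \right)}}{S} = \frac{20884}{178} + \frac{22050 + \left(-139\right)^{2} - -41283}{-2870} = 20884 \cdot \frac{1}{178} + \left(22050 + 19321 + 41283\right) \left(- \frac{1}{2870}\right) = \frac{10442}{89} + 82654 \left(- \frac{1}{2870}\right) = \frac{10442}{89} - \frac{41327}{1435} = \frac{11306167}{127715}$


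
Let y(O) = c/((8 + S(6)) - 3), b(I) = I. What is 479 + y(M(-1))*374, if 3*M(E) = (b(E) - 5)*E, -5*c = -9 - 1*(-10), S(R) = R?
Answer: 2361/5 ≈ 472.20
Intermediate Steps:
c = -⅕ (c = -(-9 - 1*(-10))/5 = -(-9 + 10)/5 = -⅕*1 = -⅕ ≈ -0.20000)
M(E) = E*(-5 + E)/3 (M(E) = ((E - 5)*E)/3 = ((-5 + E)*E)/3 = (E*(-5 + E))/3 = E*(-5 + E)/3)
y(O) = -1/55 (y(O) = -1/(5*((8 + 6) - 3)) = -1/(5*(14 - 3)) = -⅕/11 = -⅕*1/11 = -1/55)
479 + y(M(-1))*374 = 479 - 1/55*374 = 479 - 34/5 = 2361/5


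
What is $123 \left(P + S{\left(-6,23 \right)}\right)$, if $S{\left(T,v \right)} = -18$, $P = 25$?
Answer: $861$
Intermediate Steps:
$123 \left(P + S{\left(-6,23 \right)}\right) = 123 \left(25 - 18\right) = 123 \cdot 7 = 861$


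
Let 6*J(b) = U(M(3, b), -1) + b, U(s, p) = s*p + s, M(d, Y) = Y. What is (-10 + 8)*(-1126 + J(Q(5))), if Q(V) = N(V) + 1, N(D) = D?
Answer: 2250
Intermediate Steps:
U(s, p) = s + p*s (U(s, p) = p*s + s = s + p*s)
Q(V) = 1 + V (Q(V) = V + 1 = 1 + V)
J(b) = b/6 (J(b) = (b*(1 - 1) + b)/6 = (b*0 + b)/6 = (0 + b)/6 = b/6)
(-10 + 8)*(-1126 + J(Q(5))) = (-10 + 8)*(-1126 + (1 + 5)/6) = -2*(-1126 + (1/6)*6) = -2*(-1126 + 1) = -2*(-1125) = 2250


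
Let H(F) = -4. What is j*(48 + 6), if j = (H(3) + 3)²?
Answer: 54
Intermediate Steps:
j = 1 (j = (-4 + 3)² = (-1)² = 1)
j*(48 + 6) = 1*(48 + 6) = 1*54 = 54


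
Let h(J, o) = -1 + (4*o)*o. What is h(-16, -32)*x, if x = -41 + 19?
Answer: -90090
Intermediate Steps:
x = -22
h(J, o) = -1 + 4*o²
h(-16, -32)*x = (-1 + 4*(-32)²)*(-22) = (-1 + 4*1024)*(-22) = (-1 + 4096)*(-22) = 4095*(-22) = -90090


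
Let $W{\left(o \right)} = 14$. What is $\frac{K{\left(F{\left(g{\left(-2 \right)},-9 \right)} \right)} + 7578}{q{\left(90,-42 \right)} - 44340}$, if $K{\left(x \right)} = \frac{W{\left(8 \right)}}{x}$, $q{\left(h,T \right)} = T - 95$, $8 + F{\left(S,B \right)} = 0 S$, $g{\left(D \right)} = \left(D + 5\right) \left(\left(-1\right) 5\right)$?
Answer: $- \frac{30305}{177908} \approx -0.17034$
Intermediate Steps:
$g{\left(D \right)} = -25 - 5 D$ ($g{\left(D \right)} = \left(5 + D\right) \left(-5\right) = -25 - 5 D$)
$F{\left(S,B \right)} = -8$ ($F{\left(S,B \right)} = -8 + 0 S = -8 + 0 = -8$)
$q{\left(h,T \right)} = -95 + T$
$K{\left(x \right)} = \frac{14}{x}$
$\frac{K{\left(F{\left(g{\left(-2 \right)},-9 \right)} \right)} + 7578}{q{\left(90,-42 \right)} - 44340} = \frac{\frac{14}{-8} + 7578}{\left(-95 - 42\right) - 44340} = \frac{14 \left(- \frac{1}{8}\right) + 7578}{-137 - 44340} = \frac{- \frac{7}{4} + 7578}{-44477} = \frac{30305}{4} \left(- \frac{1}{44477}\right) = - \frac{30305}{177908}$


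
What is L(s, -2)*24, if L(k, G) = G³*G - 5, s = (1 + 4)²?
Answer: 264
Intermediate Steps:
s = 25 (s = 5² = 25)
L(k, G) = -5 + G⁴ (L(k, G) = G⁴ - 5 = -5 + G⁴)
L(s, -2)*24 = (-5 + (-2)⁴)*24 = (-5 + 16)*24 = 11*24 = 264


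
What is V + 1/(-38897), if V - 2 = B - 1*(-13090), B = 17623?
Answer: 1194721354/38897 ≈ 30715.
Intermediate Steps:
V = 30715 (V = 2 + (17623 - 1*(-13090)) = 2 + (17623 + 13090) = 2 + 30713 = 30715)
V + 1/(-38897) = 30715 + 1/(-38897) = 30715 - 1/38897 = 1194721354/38897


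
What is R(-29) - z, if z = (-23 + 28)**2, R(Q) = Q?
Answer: -54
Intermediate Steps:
z = 25 (z = 5**2 = 25)
R(-29) - z = -29 - 1*25 = -29 - 25 = -54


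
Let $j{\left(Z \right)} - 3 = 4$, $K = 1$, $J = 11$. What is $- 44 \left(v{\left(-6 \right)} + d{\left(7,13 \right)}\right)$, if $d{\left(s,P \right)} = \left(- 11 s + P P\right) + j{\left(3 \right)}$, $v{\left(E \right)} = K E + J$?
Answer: $-4576$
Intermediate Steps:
$j{\left(Z \right)} = 7$ ($j{\left(Z \right)} = 3 + 4 = 7$)
$v{\left(E \right)} = 11 + E$ ($v{\left(E \right)} = 1 E + 11 = E + 11 = 11 + E$)
$d{\left(s,P \right)} = 7 + P^{2} - 11 s$ ($d{\left(s,P \right)} = \left(- 11 s + P P\right) + 7 = \left(- 11 s + P^{2}\right) + 7 = \left(P^{2} - 11 s\right) + 7 = 7 + P^{2} - 11 s$)
$- 44 \left(v{\left(-6 \right)} + d{\left(7,13 \right)}\right) = - 44 \left(\left(11 - 6\right) + \left(7 + 13^{2} - 77\right)\right) = - 44 \left(5 + \left(7 + 169 - 77\right)\right) = - 44 \left(5 + 99\right) = \left(-44\right) 104 = -4576$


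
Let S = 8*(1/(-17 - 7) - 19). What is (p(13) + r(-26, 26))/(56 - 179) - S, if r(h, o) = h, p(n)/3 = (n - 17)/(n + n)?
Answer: 243925/1599 ≈ 152.55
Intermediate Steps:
p(n) = 3*(-17 + n)/(2*n) (p(n) = 3*((n - 17)/(n + n)) = 3*((-17 + n)/((2*n))) = 3*((-17 + n)*(1/(2*n))) = 3*((-17 + n)/(2*n)) = 3*(-17 + n)/(2*n))
S = -457/3 (S = 8*(1/(-24) - 19) = 8*(-1/24 - 19) = 8*(-457/24) = -457/3 ≈ -152.33)
(p(13) + r(-26, 26))/(56 - 179) - S = ((3/2)*(-17 + 13)/13 - 26)/(56 - 179) - 1*(-457/3) = ((3/2)*(1/13)*(-4) - 26)/(-123) + 457/3 = (-6/13 - 26)*(-1/123) + 457/3 = -344/13*(-1/123) + 457/3 = 344/1599 + 457/3 = 243925/1599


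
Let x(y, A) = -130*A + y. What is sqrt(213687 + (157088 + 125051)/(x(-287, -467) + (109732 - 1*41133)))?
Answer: sqrt(3557214759974566)/129022 ≈ 462.27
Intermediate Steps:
x(y, A) = y - 130*A
sqrt(213687 + (157088 + 125051)/(x(-287, -467) + (109732 - 1*41133))) = sqrt(213687 + (157088 + 125051)/((-287 - 130*(-467)) + (109732 - 1*41133))) = sqrt(213687 + 282139/((-287 + 60710) + (109732 - 41133))) = sqrt(213687 + 282139/(60423 + 68599)) = sqrt(213687 + 282139/129022) = sqrt(27570606253/129022) = sqrt(3557214759974566)/129022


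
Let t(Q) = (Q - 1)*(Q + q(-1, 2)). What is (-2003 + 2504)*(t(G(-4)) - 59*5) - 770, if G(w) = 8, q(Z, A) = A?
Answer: -113495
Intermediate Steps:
t(Q) = (-1 + Q)*(2 + Q) (t(Q) = (Q - 1)*(Q + 2) = (-1 + Q)*(2 + Q))
(-2003 + 2504)*(t(G(-4)) - 59*5) - 770 = (-2003 + 2504)*((-2 + 8 + 8²) - 59*5) - 770 = 501*((-2 + 8 + 64) - 295) - 770 = 501*(70 - 295) - 770 = 501*(-225) - 770 = -112725 - 770 = -113495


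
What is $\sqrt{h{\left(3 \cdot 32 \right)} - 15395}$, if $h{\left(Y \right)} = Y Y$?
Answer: $i \sqrt{6179} \approx 78.607 i$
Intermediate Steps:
$h{\left(Y \right)} = Y^{2}$
$\sqrt{h{\left(3 \cdot 32 \right)} - 15395} = \sqrt{\left(3 \cdot 32\right)^{2} - 15395} = \sqrt{96^{2} - 15395} = \sqrt{9216 - 15395} = \sqrt{-6179} = i \sqrt{6179}$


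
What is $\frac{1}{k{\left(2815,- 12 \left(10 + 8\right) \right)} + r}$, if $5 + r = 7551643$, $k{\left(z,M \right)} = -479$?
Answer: $\frac{1}{7551159} \approx 1.3243 \cdot 10^{-7}$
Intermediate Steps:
$r = 7551638$ ($r = -5 + 7551643 = 7551638$)
$\frac{1}{k{\left(2815,- 12 \left(10 + 8\right) \right)} + r} = \frac{1}{-479 + 7551638} = \frac{1}{7551159}$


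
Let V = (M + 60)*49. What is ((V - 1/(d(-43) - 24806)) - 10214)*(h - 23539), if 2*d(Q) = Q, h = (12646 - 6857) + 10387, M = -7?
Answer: 2784849565279/49655 ≈ 5.6084e+7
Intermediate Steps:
h = 16176 (h = 5789 + 10387 = 16176)
d(Q) = Q/2
V = 2597 (V = (-7 + 60)*49 = 53*49 = 2597)
((V - 1/(d(-43) - 24806)) - 10214)*(h - 23539) = ((2597 - 1/((½)*(-43) - 24806)) - 10214)*(16176 - 23539) = ((2597 - 1/(-43/2 - 24806)) - 10214)*(-7363) = ((2597 - 1/(-49655/2)) - 10214)*(-7363) = ((2597 - 1*(-2/49655)) - 10214)*(-7363) = ((2597 + 2/49655) - 10214)*(-7363) = (128954037/49655 - 10214)*(-7363) = -378222133/49655*(-7363) = 2784849565279/49655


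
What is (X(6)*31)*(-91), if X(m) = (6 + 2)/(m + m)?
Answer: -5642/3 ≈ -1880.7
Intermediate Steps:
X(m) = 4/m (X(m) = 8/((2*m)) = 8*(1/(2*m)) = 4/m)
(X(6)*31)*(-91) = ((4/6)*31)*(-91) = ((4*(⅙))*31)*(-91) = ((⅔)*31)*(-91) = (62/3)*(-91) = -5642/3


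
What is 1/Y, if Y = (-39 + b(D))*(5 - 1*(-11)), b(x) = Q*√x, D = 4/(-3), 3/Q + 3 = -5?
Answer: I/(4*(√3 - 156*I)) ≈ -0.0016024 + 1.7791e-5*I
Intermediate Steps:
Q = -3/8 (Q = 3/(-3 - 5) = 3/(-8) = 3*(-⅛) = -3/8 ≈ -0.37500)
D = -4/3 (D = 4*(-⅓) = -4/3 ≈ -1.3333)
b(x) = -3*√x/8
Y = -624 - 4*I*√3 (Y = (-39 - I*√3/4)*(5 - 1*(-11)) = (-39 - I*√3/4)*(5 + 11) = (-39 - I*√3/4)*16 = -624 - 4*I*√3 ≈ -624.0 - 6.9282*I)
1/Y = 1/(-624 - 4*I*√3)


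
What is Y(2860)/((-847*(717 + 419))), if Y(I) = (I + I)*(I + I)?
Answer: -16900/497 ≈ -34.004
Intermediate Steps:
Y(I) = 4*I**2 (Y(I) = (2*I)*(2*I) = 4*I**2)
Y(2860)/((-847*(717 + 419))) = (4*2860**2)/((-847*(717 + 419))) = (4*8179600)/((-847*1136)) = 32718400/(-962192) = 32718400*(-1/962192) = -16900/497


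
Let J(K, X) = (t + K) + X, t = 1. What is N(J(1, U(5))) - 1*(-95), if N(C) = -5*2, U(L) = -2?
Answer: 85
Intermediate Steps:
J(K, X) = 1 + K + X (J(K, X) = (1 + K) + X = 1 + K + X)
N(C) = -10
N(J(1, U(5))) - 1*(-95) = -10 - 1*(-95) = -10 + 95 = 85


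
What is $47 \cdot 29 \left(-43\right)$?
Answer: $-58609$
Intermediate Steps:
$47 \cdot 29 \left(-43\right) = 1363 \left(-43\right) = -58609$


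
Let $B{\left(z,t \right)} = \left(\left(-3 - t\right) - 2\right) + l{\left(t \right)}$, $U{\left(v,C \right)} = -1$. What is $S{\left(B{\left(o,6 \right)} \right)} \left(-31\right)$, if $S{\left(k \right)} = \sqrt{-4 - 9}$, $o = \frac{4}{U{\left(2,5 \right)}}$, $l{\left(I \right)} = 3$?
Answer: $- 31 i \sqrt{13} \approx - 111.77 i$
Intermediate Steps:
$o = -4$ ($o = \frac{4}{-1} = 4 \left(-1\right) = -4$)
$B{\left(z,t \right)} = -2 - t$ ($B{\left(z,t \right)} = \left(\left(-3 - t\right) - 2\right) + 3 = \left(-5 - t\right) + 3 = -2 - t$)
$S{\left(k \right)} = i \sqrt{13}$ ($S{\left(k \right)} = \sqrt{-13} = i \sqrt{13}$)
$S{\left(B{\left(o,6 \right)} \right)} \left(-31\right) = i \sqrt{13} \left(-31\right) = - 31 i \sqrt{13}$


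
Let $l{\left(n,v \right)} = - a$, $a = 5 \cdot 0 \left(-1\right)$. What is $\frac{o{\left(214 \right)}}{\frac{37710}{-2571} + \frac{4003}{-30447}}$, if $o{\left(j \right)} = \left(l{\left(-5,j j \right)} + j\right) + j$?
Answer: $- \frac{11167837812}{386149361} \approx -28.921$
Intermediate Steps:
$a = 0$ ($a = 0 \left(-1\right) = 0$)
$l{\left(n,v \right)} = 0$ ($l{\left(n,v \right)} = \left(-1\right) 0 = 0$)
$o{\left(j \right)} = 2 j$ ($o{\left(j \right)} = \left(0 + j\right) + j = j + j = 2 j$)
$\frac{o{\left(214 \right)}}{\frac{37710}{-2571} + \frac{4003}{-30447}} = \frac{2 \cdot 214}{\frac{37710}{-2571} + \frac{4003}{-30447}} = \frac{428}{37710 \left(- \frac{1}{2571}\right) + 4003 \left(- \frac{1}{30447}\right)} = \frac{428}{- \frac{12570}{857} - \frac{4003}{30447}} = \frac{428}{- \frac{386149361}{26093079}} = 428 \left(- \frac{26093079}{386149361}\right) = - \frac{11167837812}{386149361}$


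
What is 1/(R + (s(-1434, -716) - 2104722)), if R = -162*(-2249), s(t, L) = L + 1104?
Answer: -1/1739996 ≈ -5.7471e-7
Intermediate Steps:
s(t, L) = 1104 + L
R = 364338
1/(R + (s(-1434, -716) - 2104722)) = 1/(364338 + ((1104 - 716) - 2104722)) = 1/(364338 + (388 - 2104722)) = 1/(364338 - 2104334) = 1/(-1739996) = -1/1739996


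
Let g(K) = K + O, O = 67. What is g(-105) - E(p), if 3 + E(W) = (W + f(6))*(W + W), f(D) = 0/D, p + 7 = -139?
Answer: -42667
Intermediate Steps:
p = -146 (p = -7 - 139 = -146)
f(D) = 0
g(K) = 67 + K (g(K) = K + 67 = 67 + K)
E(W) = -3 + 2*W² (E(W) = -3 + (W + 0)*(W + W) = -3 + W*(2*W) = -3 + 2*W²)
g(-105) - E(p) = (67 - 105) - (-3 + 2*(-146)²) = -38 - (-3 + 2*21316) = -38 - (-3 + 42632) = -38 - 1*42629 = -38 - 42629 = -42667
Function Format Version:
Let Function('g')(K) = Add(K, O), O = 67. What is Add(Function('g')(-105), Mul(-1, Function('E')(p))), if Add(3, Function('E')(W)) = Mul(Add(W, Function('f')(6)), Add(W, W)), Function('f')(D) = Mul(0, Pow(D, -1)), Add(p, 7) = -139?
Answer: -42667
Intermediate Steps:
p = -146 (p = Add(-7, -139) = -146)
Function('f')(D) = 0
Function('g')(K) = Add(67, K) (Function('g')(K) = Add(K, 67) = Add(67, K))
Function('E')(W) = Add(-3, Mul(2, Pow(W, 2))) (Function('E')(W) = Add(-3, Mul(Add(W, 0), Add(W, W))) = Add(-3, Mul(W, Mul(2, W))) = Add(-3, Mul(2, Pow(W, 2))))
Add(Function('g')(-105), Mul(-1, Function('E')(p))) = Add(Add(67, -105), Mul(-1, Add(-3, Mul(2, Pow(-146, 2))))) = Add(-38, Mul(-1, Add(-3, Mul(2, 21316)))) = Add(-38, Mul(-1, Add(-3, 42632))) = Add(-38, Mul(-1, 42629)) = Add(-38, -42629) = -42667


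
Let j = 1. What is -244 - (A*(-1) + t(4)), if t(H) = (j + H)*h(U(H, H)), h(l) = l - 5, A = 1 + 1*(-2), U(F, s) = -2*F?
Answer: -180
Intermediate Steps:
A = -1 (A = 1 - 2 = -1)
h(l) = -5 + l
t(H) = (1 + H)*(-5 - 2*H)
-244 - (A*(-1) + t(4)) = -244 - (-1*(-1) - (1 + 4)*(5 + 2*4)) = -244 - (1 - 1*5*(5 + 8)) = -244 - (1 - 1*5*13) = -244 - (1 - 65) = -244 - 1*(-64) = -244 + 64 = -180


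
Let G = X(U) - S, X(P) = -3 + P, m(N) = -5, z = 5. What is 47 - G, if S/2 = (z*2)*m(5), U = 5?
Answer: -55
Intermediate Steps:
S = -100 (S = 2*((5*2)*(-5)) = 2*(10*(-5)) = 2*(-50) = -100)
G = 102 (G = (-3 + 5) - 1*(-100) = 2 + 100 = 102)
47 - G = 47 - 1*102 = 47 - 102 = -55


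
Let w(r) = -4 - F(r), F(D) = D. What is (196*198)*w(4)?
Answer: -310464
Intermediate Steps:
w(r) = -4 - r
(196*198)*w(4) = (196*198)*(-4 - 1*4) = 38808*(-4 - 4) = 38808*(-8) = -310464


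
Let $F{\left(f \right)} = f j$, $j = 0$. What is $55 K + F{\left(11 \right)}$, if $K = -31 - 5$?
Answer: $-1980$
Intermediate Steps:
$K = -36$ ($K = -31 - 5 = -36$)
$F{\left(f \right)} = 0$ ($F{\left(f \right)} = f 0 = 0$)
$55 K + F{\left(11 \right)} = 55 \left(-36\right) + 0 = -1980 + 0 = -1980$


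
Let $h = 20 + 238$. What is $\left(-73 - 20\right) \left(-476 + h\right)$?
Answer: $20274$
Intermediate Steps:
$h = 258$
$\left(-73 - 20\right) \left(-476 + h\right) = \left(-73 - 20\right) \left(-476 + 258\right) = \left(-93\right) \left(-218\right) = 20274$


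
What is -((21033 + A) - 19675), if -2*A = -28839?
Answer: -31555/2 ≈ -15778.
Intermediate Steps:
A = 28839/2 (A = -½*(-28839) = 28839/2 ≈ 14420.)
-((21033 + A) - 19675) = -((21033 + 28839/2) - 19675) = -(70905/2 - 19675) = -1*31555/2 = -31555/2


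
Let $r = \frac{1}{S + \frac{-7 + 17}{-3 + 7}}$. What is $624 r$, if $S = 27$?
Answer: $\frac{1248}{59} \approx 21.153$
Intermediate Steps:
$r = \frac{2}{59}$ ($r = \frac{1}{27 + \frac{-7 + 17}{-3 + 7}} = \frac{1}{27 + \frac{10}{4}} = \frac{1}{27 + 10 \cdot \frac{1}{4}} = \frac{1}{27 + \frac{5}{2}} = \frac{1}{\frac{59}{2}} = \frac{2}{59} \approx 0.033898$)
$624 r = 624 \cdot \frac{2}{59} = \frac{1248}{59}$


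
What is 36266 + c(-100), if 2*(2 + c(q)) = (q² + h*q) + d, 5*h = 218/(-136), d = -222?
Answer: 1399747/34 ≈ 41169.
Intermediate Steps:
h = -109/340 (h = (218/(-136))/5 = (218*(-1/136))/5 = (⅕)*(-109/68) = -109/340 ≈ -0.32059)
c(q) = -113 + q²/2 - 109*q/680 (c(q) = -2 + ((q² - 109*q/340) - 222)/2 = -2 + (-222 + q² - 109*q/340)/2 = -2 + (-111 + q²/2 - 109*q/680) = -113 + q²/2 - 109*q/680)
36266 + c(-100) = 36266 + (-113 + (½)*(-100)² - 109/680*(-100)) = 36266 + (-113 + (½)*10000 + 545/34) = 36266 + (-113 + 5000 + 545/34) = 36266 + 166703/34 = 1399747/34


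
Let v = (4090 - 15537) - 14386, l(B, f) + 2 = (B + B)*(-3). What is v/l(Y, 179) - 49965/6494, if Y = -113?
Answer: -100767921/2194972 ≈ -45.909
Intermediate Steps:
l(B, f) = -2 - 6*B (l(B, f) = -2 + (B + B)*(-3) = -2 + (2*B)*(-3) = -2 - 6*B)
v = -25833 (v = -11447 - 14386 = -25833)
v/l(Y, 179) - 49965/6494 = -25833/(-2 - 6*(-113)) - 49965/6494 = -25833/(-2 + 678) - 49965*1/6494 = -25833/676 - 49965/6494 = -100767921/2194972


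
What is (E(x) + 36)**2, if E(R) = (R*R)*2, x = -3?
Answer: 2916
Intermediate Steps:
E(R) = 2*R**2 (E(R) = R**2*2 = 2*R**2)
(E(x) + 36)**2 = (2*(-3)**2 + 36)**2 = (2*9 + 36)**2 = (18 + 36)**2 = 54**2 = 2916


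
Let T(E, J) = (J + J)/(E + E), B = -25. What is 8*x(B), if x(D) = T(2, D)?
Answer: -100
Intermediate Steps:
T(E, J) = J/E (T(E, J) = (2*J)/((2*E)) = (2*J)*(1/(2*E)) = J/E)
x(D) = D/2
8*x(B) = 8*((1/2)*(-25)) = 8*(-25/2) = -100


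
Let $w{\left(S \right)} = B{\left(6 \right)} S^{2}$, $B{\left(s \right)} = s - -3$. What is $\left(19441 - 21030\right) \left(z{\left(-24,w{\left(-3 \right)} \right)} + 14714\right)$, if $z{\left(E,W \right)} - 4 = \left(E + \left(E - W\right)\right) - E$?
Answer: $-23220057$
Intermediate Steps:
$B{\left(s \right)} = 3 + s$ ($B{\left(s \right)} = s + 3 = 3 + s$)
$w{\left(S \right)} = 9 S^{2}$ ($w{\left(S \right)} = \left(3 + 6\right) S^{2} = 9 S^{2}$)
$z{\left(E,W \right)} = 4 + E - W$ ($z{\left(E,W \right)} = 4 + \left(\left(E + \left(E - W\right)\right) - E\right) = 4 + \left(\left(- W + 2 E\right) - E\right) = 4 + \left(E - W\right) = 4 + E - W$)
$\left(19441 - 21030\right) \left(z{\left(-24,w{\left(-3 \right)} \right)} + 14714\right) = \left(19441 - 21030\right) \left(\left(4 - 24 - 9 \left(-3\right)^{2}\right) + 14714\right) = - 1589 \left(\left(4 - 24 - 9 \cdot 9\right) + 14714\right) = - 1589 \left(\left(4 - 24 - 81\right) + 14714\right) = - 1589 \left(-101 + 14714\right) = \left(-1589\right) 14613 = -23220057$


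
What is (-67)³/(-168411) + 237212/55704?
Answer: 1575078119/260587954 ≈ 6.0443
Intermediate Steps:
(-67)³/(-168411) + 237212/55704 = -300763*(-1/168411) + 237212*(1/55704) = 300763/168411 + 59303/13926 = 1575078119/260587954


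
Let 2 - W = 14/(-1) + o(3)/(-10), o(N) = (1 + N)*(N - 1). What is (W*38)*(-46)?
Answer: -146832/5 ≈ -29366.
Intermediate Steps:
o(N) = (1 + N)*(-1 + N)
W = 84/5 (W = 2 - (14/(-1) + (-1 + 3**2)/(-10)) = 2 - (14*(-1) + (-1 + 9)*(-1/10)) = 2 - (-14 + 8*(-1/10)) = 2 - (-14 - 4/5) = 2 - 1*(-74/5) = 2 + 74/5 = 84/5 ≈ 16.800)
(W*38)*(-46) = ((84/5)*38)*(-46) = (3192/5)*(-46) = -146832/5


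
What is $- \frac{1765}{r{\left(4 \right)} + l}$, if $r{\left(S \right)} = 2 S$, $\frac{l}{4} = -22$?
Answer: $\frac{353}{16} \approx 22.063$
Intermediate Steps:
$l = -88$ ($l = 4 \left(-22\right) = -88$)
$- \frac{1765}{r{\left(4 \right)} + l} = - \frac{1765}{2 \cdot 4 - 88} = - \frac{1765}{8 - 88} = - \frac{1765}{-80} = \left(-1765\right) \left(- \frac{1}{80}\right) = \frac{353}{16}$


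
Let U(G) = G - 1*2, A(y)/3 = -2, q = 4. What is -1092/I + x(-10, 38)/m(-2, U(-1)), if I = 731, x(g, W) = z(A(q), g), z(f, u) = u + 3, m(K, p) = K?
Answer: 2933/1462 ≈ 2.0062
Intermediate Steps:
A(y) = -6 (A(y) = 3*(-2) = -6)
U(G) = -2 + G (U(G) = G - 2 = -2 + G)
z(f, u) = 3 + u
x(g, W) = 3 + g
-1092/I + x(-10, 38)/m(-2, U(-1)) = -1092/731 + (3 - 10)/(-2) = -1092*1/731 - 7*(-1/2) = -1092/731 + 7/2 = 2933/1462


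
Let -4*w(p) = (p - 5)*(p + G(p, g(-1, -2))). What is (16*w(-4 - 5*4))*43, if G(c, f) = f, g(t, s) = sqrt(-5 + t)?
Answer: -119712 + 4988*I*sqrt(6) ≈ -1.1971e+5 + 12218.0*I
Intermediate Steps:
w(p) = -(-5 + p)*(p + I*sqrt(6))/4 (w(p) = -(p - 5)*(p + sqrt(-5 - 1))/4 = -(-5 + p)*(p + sqrt(-6))/4 = -(-5 + p)*(p + I*sqrt(6))/4)
(16*w(-4 - 5*4))*43 = (16*(-(-4 - 5*4)**2/4 + 5*(-4 - 5*4)/4 + 5*I*sqrt(6)/4 - I*(-4 - 5*4)*sqrt(6)/4))*43 = (16*(-(-4 - 20)**2/4 + 5*(-4 - 20)/4 + 5*I*sqrt(6)/4 - I*(-4 - 20)*sqrt(6)/4))*43 = (16*(-1/4*(-24)**2 + (5/4)*(-24) + 5*I*sqrt(6)/4 - 1/4*I*(-24)*sqrt(6)))*43 = (16*(-1/4*576 - 30 + 5*I*sqrt(6)/4 + 6*I*sqrt(6)))*43 = (16*(-144 - 30 + 5*I*sqrt(6)/4 + 6*I*sqrt(6)))*43 = (16*(-174 + 29*I*sqrt(6)/4))*43 = (-2784 + 116*I*sqrt(6))*43 = -119712 + 4988*I*sqrt(6)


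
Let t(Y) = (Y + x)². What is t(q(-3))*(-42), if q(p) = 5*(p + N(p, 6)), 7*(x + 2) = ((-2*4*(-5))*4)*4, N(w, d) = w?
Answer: -1038336/7 ≈ -1.4833e+5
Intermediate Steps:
x = 626/7 (x = -2 + (((-2*4*(-5))*4)*4)/7 = -2 + ((-8*(-5)*4)*4)/7 = -2 + ((40*4)*4)/7 = -2 + (160*4)/7 = -2 + (⅐)*640 = -2 + 640/7 = 626/7 ≈ 89.429)
q(p) = 10*p (q(p) = 5*(p + p) = 5*(2*p) = 10*p)
t(Y) = (626/7 + Y)² (t(Y) = (Y + 626/7)² = (626/7 + Y)²)
t(q(-3))*(-42) = ((626 + 7*(10*(-3)))²/49)*(-42) = ((626 + 7*(-30))²/49)*(-42) = ((626 - 210)²/49)*(-42) = ((1/49)*416²)*(-42) = ((1/49)*173056)*(-42) = (173056/49)*(-42) = -1038336/7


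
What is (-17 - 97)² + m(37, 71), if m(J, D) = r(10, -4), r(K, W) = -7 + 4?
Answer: 12993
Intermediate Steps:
r(K, W) = -3
m(J, D) = -3
(-17 - 97)² + m(37, 71) = (-17 - 97)² - 3 = (-114)² - 3 = 12996 - 3 = 12993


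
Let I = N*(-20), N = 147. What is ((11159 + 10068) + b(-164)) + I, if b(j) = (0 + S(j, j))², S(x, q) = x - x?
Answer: 18287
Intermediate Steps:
S(x, q) = 0
b(j) = 0 (b(j) = (0 + 0)² = 0² = 0)
I = -2940 (I = 147*(-20) = -2940)
((11159 + 10068) + b(-164)) + I = ((11159 + 10068) + 0) - 2940 = (21227 + 0) - 2940 = 21227 - 2940 = 18287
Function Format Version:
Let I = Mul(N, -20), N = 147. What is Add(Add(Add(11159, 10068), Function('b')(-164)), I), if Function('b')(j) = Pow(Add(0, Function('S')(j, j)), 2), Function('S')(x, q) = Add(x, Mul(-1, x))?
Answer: 18287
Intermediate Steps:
Function('S')(x, q) = 0
Function('b')(j) = 0 (Function('b')(j) = Pow(Add(0, 0), 2) = Pow(0, 2) = 0)
I = -2940 (I = Mul(147, -20) = -2940)
Add(Add(Add(11159, 10068), Function('b')(-164)), I) = Add(Add(Add(11159, 10068), 0), -2940) = Add(Add(21227, 0), -2940) = Add(21227, -2940) = 18287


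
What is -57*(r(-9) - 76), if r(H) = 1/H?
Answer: 13015/3 ≈ 4338.3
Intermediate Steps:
-57*(r(-9) - 76) = -57*(1/(-9) - 76) = -57*(-⅑ - 76) = -57*(-685/9) = 13015/3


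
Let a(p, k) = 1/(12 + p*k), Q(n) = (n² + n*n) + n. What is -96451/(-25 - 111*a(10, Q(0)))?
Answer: 385804/137 ≈ 2816.1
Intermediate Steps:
Q(n) = n + 2*n² (Q(n) = (n² + n²) + n = 2*n² + n = n + 2*n²)
a(p, k) = 1/(12 + k*p)
-96451/(-25 - 111*a(10, Q(0))) = -96451/(-25 - 111/(12 + (0*(1 + 2*0))*10)) = -96451/(-25 - 111/(12 + (0*(1 + 0))*10)) = -96451/(-25 - 111/(12 + (0*1)*10)) = -96451/(-25 - 111/(12 + 0*10)) = -96451/(-25 - 111/(12 + 0)) = -96451/(-25 - 111/12) = -96451/(-25 - 111*1/12) = -96451/(-25 - 37/4) = -96451/(-137/4) = -96451*(-4/137) = 385804/137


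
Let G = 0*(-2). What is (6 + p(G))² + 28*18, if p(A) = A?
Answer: 540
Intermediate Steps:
G = 0
(6 + p(G))² + 28*18 = (6 + 0)² + 28*18 = 6² + 504 = 36 + 504 = 540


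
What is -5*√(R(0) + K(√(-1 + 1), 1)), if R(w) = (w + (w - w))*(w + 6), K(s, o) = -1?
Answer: -5*I ≈ -5.0*I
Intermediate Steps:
R(w) = w*(6 + w) (R(w) = (w + 0)*(6 + w) = w*(6 + w))
-5*√(R(0) + K(√(-1 + 1), 1)) = -5*√(0*(6 + 0) - 1) = -5*√(0*6 - 1) = -5*√(0 - 1) = -5*I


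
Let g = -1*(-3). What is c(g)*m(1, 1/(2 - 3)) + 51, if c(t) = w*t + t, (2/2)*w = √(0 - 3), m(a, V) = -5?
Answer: 36 - 15*I*√3 ≈ 36.0 - 25.981*I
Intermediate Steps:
w = I*√3 (w = √(0 - 3) = √(-3) = I*√3 ≈ 1.732*I)
g = 3
c(t) = t + I*t*√3 (c(t) = (I*√3)*t + t = I*t*√3 + t = t + I*t*√3)
c(g)*m(1, 1/(2 - 3)) + 51 = (3*(1 + I*√3))*(-5) + 51 = (3 + 3*I*√3)*(-5) + 51 = (-15 - 15*I*√3) + 51 = 36 - 15*I*√3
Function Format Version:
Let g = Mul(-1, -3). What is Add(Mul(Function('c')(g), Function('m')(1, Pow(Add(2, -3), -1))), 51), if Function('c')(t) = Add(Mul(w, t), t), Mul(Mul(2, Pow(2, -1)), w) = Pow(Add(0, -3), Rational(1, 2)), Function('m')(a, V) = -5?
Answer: Add(36, Mul(-15, I, Pow(3, Rational(1, 2)))) ≈ Add(36.000, Mul(-25.981, I))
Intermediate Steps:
w = Mul(I, Pow(3, Rational(1, 2))) (w = Pow(Add(0, -3), Rational(1, 2)) = Pow(-3, Rational(1, 2)) = Mul(I, Pow(3, Rational(1, 2))) ≈ Mul(1.7320, I))
g = 3
Function('c')(t) = Add(t, Mul(I, t, Pow(3, Rational(1, 2)))) (Function('c')(t) = Add(Mul(Mul(I, Pow(3, Rational(1, 2))), t), t) = Add(Mul(I, t, Pow(3, Rational(1, 2))), t) = Add(t, Mul(I, t, Pow(3, Rational(1, 2)))))
Add(Mul(Function('c')(g), Function('m')(1, Pow(Add(2, -3), -1))), 51) = Add(Mul(Mul(3, Add(1, Mul(I, Pow(3, Rational(1, 2))))), -5), 51) = Add(Mul(Add(3, Mul(3, I, Pow(3, Rational(1, 2)))), -5), 51) = Add(Add(-15, Mul(-15, I, Pow(3, Rational(1, 2)))), 51) = Add(36, Mul(-15, I, Pow(3, Rational(1, 2))))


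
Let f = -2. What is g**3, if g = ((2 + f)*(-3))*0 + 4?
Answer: 64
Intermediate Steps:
g = 4 (g = ((2 - 2)*(-3))*0 + 4 = (0*(-3))*0 + 4 = 0*0 + 4 = 0 + 4 = 4)
g**3 = 4**3 = 64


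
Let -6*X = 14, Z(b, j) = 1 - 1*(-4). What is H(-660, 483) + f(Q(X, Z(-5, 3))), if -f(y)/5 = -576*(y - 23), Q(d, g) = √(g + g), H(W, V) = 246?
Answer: -65994 + 2880*√10 ≈ -56887.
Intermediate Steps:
Z(b, j) = 5 (Z(b, j) = 1 + 4 = 5)
X = -7/3 (X = -⅙*14 = -7/3 ≈ -2.3333)
Q(d, g) = √2*√g (Q(d, g) = √(2*g) = √2*√g)
f(y) = -66240 + 2880*y (f(y) = -(-2880)*(y - 23) = -(-2880)*(-23 + y) = -5*(13248 - 576*y) = -66240 + 2880*y)
H(-660, 483) + f(Q(X, Z(-5, 3))) = 246 + (-66240 + 2880*(√2*√5)) = 246 + (-66240 + 2880*√10) = -65994 + 2880*√10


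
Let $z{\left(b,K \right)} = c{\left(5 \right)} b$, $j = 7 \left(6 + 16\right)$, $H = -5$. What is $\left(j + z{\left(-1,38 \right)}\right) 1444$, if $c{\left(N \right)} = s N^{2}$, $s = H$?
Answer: $402876$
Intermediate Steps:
$s = -5$
$j = 154$ ($j = 7 \cdot 22 = 154$)
$c{\left(N \right)} = - 5 N^{2}$
$z{\left(b,K \right)} = - 125 b$ ($z{\left(b,K \right)} = - 5 \cdot 5^{2} b = \left(-5\right) 25 b = - 125 b$)
$\left(j + z{\left(-1,38 \right)}\right) 1444 = \left(154 - -125\right) 1444 = \left(154 + 125\right) 1444 = 279 \cdot 1444 = 402876$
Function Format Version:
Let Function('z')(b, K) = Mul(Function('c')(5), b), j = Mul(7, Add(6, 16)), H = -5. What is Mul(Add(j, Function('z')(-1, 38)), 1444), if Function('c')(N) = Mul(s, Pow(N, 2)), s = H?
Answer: 402876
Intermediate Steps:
s = -5
j = 154 (j = Mul(7, 22) = 154)
Function('c')(N) = Mul(-5, Pow(N, 2))
Function('z')(b, K) = Mul(-125, b) (Function('z')(b, K) = Mul(Mul(-5, Pow(5, 2)), b) = Mul(Mul(-5, 25), b) = Mul(-125, b))
Mul(Add(j, Function('z')(-1, 38)), 1444) = Mul(Add(154, Mul(-125, -1)), 1444) = Mul(Add(154, 125), 1444) = Mul(279, 1444) = 402876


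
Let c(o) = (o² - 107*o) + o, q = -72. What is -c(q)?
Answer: -12816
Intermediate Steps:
c(o) = o² - 106*o
-c(q) = -(-72)*(-106 - 72) = -(-72)*(-178) = -1*12816 = -12816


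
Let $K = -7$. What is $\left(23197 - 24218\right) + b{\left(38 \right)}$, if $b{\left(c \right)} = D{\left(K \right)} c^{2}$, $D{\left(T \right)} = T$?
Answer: $-11129$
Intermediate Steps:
$b{\left(c \right)} = - 7 c^{2}$
$\left(23197 - 24218\right) + b{\left(38 \right)} = \left(23197 - 24218\right) - 7 \cdot 38^{2} = -1021 - 10108 = -11129$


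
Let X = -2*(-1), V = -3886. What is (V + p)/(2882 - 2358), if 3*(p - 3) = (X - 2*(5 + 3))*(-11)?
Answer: -11495/1572 ≈ -7.3123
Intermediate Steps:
X = 2
p = 163/3 (p = 3 + ((2 - 2*(5 + 3))*(-11))/3 = 3 + ((2 - 2*8)*(-11))/3 = 3 + ((2 - 16)*(-11))/3 = 3 + (-14*(-11))/3 = 3 + (⅓)*154 = 3 + 154/3 = 163/3 ≈ 54.333)
(V + p)/(2882 - 2358) = (-3886 + 163/3)/(2882 - 2358) = -11495/3/524 = -11495/3*1/524 = -11495/1572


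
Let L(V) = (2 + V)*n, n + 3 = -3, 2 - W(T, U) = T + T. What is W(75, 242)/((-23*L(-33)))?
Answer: 74/2139 ≈ 0.034596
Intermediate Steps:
W(T, U) = 2 - 2*T (W(T, U) = 2 - (T + T) = 2 - 2*T)
n = -6 (n = -3 - 3 = -6)
L(V) = -12 - 6*V (L(V) = (2 + V)*(-6) = -12 - 6*V)
W(75, 242)/((-23*L(-33))) = (2 - 2*75)/((-23*(-12 - 6*(-33)))) = (2 - 150)/((-23*(-12 + 198))) = -148/((-23*186)) = -148/(-4278) = -148*(-1/4278) = 74/2139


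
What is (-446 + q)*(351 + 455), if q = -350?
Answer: -641576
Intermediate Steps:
(-446 + q)*(351 + 455) = (-446 - 350)*(351 + 455) = -796*806 = -641576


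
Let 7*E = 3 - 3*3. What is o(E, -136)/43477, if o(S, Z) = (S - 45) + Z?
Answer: -1273/304339 ≈ -0.0041828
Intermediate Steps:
E = -6/7 (E = (3 - 3*3)/7 = (3 - 9)/7 = (⅐)*(-6) = -6/7 ≈ -0.85714)
o(S, Z) = -45 + S + Z (o(S, Z) = (-45 + S) + Z = -45 + S + Z)
o(E, -136)/43477 = (-45 - 6/7 - 136)/43477 = -1273/7*1/43477 = -1273/304339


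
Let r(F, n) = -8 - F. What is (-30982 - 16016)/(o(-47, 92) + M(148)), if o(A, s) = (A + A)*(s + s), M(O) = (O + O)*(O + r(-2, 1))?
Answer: -23499/12368 ≈ -1.9000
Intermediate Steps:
M(O) = 2*O*(-6 + O) (M(O) = (O + O)*(O + (-8 - 1*(-2))) = (2*O)*(O + (-8 + 2)) = (2*O)*(O - 6) = (2*O)*(-6 + O) = 2*O*(-6 + O))
o(A, s) = 4*A*s (o(A, s) = (2*A)*(2*s) = 4*A*s)
(-30982 - 16016)/(o(-47, 92) + M(148)) = (-30982 - 16016)/(4*(-47)*92 + 2*148*(-6 + 148)) = -46998/(-17296 + 2*148*142) = -46998/(-17296 + 42032) = -46998/24736 = -46998*1/24736 = -23499/12368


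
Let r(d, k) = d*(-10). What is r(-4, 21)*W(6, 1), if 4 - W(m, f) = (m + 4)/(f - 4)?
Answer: 880/3 ≈ 293.33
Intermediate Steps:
r(d, k) = -10*d
W(m, f) = 4 - (4 + m)/(-4 + f) (W(m, f) = 4 - (m + 4)/(f - 4) = 4 - (4 + m)/(-4 + f))
r(-4, 21)*W(6, 1) = (-10*(-4))*((-20 - 1*6 + 4*1)/(-4 + 1)) = 40*((-20 - 6 + 4)/(-3)) = 40*(-1/3*(-22)) = 40*(22/3) = 880/3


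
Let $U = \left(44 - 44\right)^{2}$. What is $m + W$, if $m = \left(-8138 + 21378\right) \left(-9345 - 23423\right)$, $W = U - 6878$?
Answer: $-433855198$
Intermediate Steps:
$U = 0$ ($U = 0^{2} = 0$)
$W = -6878$ ($W = 0 - 6878 = -6878$)
$m = -433848320$ ($m = 13240 \left(-32768\right) = -433848320$)
$m + W = -433848320 - 6878 = -433855198$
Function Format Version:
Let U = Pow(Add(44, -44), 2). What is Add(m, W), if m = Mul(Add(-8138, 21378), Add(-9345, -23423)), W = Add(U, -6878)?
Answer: -433855198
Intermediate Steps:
U = 0 (U = Pow(0, 2) = 0)
W = -6878 (W = Add(0, -6878) = -6878)
m = -433848320 (m = Mul(13240, -32768) = -433848320)
Add(m, W) = Add(-433848320, -6878) = -433855198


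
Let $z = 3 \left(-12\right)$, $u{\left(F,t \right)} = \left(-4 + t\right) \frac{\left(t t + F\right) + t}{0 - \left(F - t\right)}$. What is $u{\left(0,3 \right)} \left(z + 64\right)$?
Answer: $-112$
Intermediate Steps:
$u{\left(F,t \right)} = \frac{\left(-4 + t\right) \left(F + t + t^{2}\right)}{t - F}$ ($u{\left(F,t \right)} = \left(-4 + t\right) \frac{\left(t^{2} + F\right) + t}{t - F} = \left(-4 + t\right) \frac{\left(F + t^{2}\right) + t}{t - F} = \left(-4 + t\right) \frac{F + t + t^{2}}{t - F} = \frac{\left(-4 + t\right) \left(F + t + t^{2}\right)}{t - F}$)
$z = -36$
$u{\left(0,3 \right)} \left(z + 64\right) = \frac{- 3^{3} + 3 \cdot 3^{2} + 4 \cdot 0 + 4 \cdot 3 - 0 \cdot 3}{0 - 3} \left(-36 + 64\right) = \frac{\left(-1\right) 27 + 3 \cdot 9 + 0 + 12 + 0}{0 - 3} \cdot 28 = \frac{-27 + 27 + 0 + 12 + 0}{-3} \cdot 28 = \left(- \frac{1}{3}\right) 12 \cdot 28 = \left(-4\right) 28 = -112$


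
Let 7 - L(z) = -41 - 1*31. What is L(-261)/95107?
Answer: 79/95107 ≈ 0.00083064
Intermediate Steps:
L(z) = 79 (L(z) = 7 - (-41 - 1*31) = 7 - (-41 - 31) = 7 - 1*(-72) = 7 + 72 = 79)
L(-261)/95107 = 79/95107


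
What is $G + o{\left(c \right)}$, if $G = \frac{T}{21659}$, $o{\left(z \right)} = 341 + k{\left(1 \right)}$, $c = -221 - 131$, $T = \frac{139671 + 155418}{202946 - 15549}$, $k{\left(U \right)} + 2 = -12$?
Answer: $\frac{69854643990}{213622717} \approx 327.0$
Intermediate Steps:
$k{\left(U \right)} = -14$ ($k{\left(U \right)} = -2 - 12 = -14$)
$T = \frac{15531}{9863}$ ($T = \frac{295089}{187397} = 295089 \cdot \frac{1}{187397} = \frac{15531}{9863} \approx 1.5747$)
$c = -352$ ($c = -221 - 131 = -352$)
$o{\left(z \right)} = 327$ ($o{\left(z \right)} = 341 - 14 = 327$)
$G = \frac{15531}{213622717}$ ($G = \frac{15531}{9863 \cdot 21659} = \frac{15531}{9863} \cdot \frac{1}{21659} = \frac{15531}{213622717} \approx 7.2703 \cdot 10^{-5}$)
$G + o{\left(c \right)} = \frac{15531}{213622717} + 327 = \frac{69854643990}{213622717}$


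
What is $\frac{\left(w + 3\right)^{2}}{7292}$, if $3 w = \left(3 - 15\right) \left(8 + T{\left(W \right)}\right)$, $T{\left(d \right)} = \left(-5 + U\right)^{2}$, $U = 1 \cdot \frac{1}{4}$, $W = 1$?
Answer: $\frac{227529}{116672} \approx 1.9502$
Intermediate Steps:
$U = \frac{1}{4}$ ($U = 1 \cdot \frac{1}{4} = \frac{1}{4} \approx 0.25$)
$T{\left(d \right)} = \frac{361}{16}$ ($T{\left(d \right)} = \left(-5 + \frac{1}{4}\right)^{2} = \left(- \frac{19}{4}\right)^{2} = \frac{361}{16}$)
$w = - \frac{489}{4}$ ($w = \frac{\left(3 - 15\right) \left(8 + \frac{361}{16}\right)}{3} = \frac{\left(-12\right) \frac{489}{16}}{3} = \frac{1}{3} \left(- \frac{1467}{4}\right) = - \frac{489}{4} \approx -122.25$)
$\frac{\left(w + 3\right)^{2}}{7292} = \frac{\left(- \frac{489}{4} + 3\right)^{2}}{7292} = \left(- \frac{477}{4}\right)^{2} \cdot \frac{1}{7292} = \frac{227529}{16} \cdot \frac{1}{7292} = \frac{227529}{116672}$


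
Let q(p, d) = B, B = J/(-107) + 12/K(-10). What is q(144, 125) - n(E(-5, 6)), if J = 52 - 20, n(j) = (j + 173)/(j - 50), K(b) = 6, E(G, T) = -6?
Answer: 28061/5992 ≈ 4.6831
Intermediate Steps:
n(j) = (173 + j)/(-50 + j)
J = 32
B = 182/107 (B = 32/(-107) + 12/6 = 32*(-1/107) + 12*(1/6) = -32/107 + 2 = 182/107 ≈ 1.7009)
q(p, d) = 182/107
q(144, 125) - n(E(-5, 6)) = 182/107 - (173 - 6)/(-50 - 6) = 182/107 - 167/(-56) = 182/107 - (-1)*167/56 = 182/107 - 1*(-167/56) = 182/107 + 167/56 = 28061/5992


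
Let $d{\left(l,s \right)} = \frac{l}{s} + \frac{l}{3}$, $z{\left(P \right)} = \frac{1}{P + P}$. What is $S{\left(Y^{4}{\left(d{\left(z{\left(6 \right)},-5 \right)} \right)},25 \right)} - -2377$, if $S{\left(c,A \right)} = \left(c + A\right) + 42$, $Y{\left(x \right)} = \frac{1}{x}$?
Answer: $65612444$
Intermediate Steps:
$z{\left(P \right)} = \frac{1}{2 P}$
$d{\left(l,s \right)} = \frac{l}{3} + \frac{l}{s}$ ($d{\left(l,s \right)} = \frac{l}{s} + l \frac{1}{3} = \frac{l}{s} + \frac{l}{3} = \frac{l}{3} + \frac{l}{s}$)
$S{\left(c,A \right)} = 42 + A + c$ ($S{\left(c,A \right)} = \left(A + c\right) + 42 = 42 + A + c$)
$S{\left(Y^{4}{\left(d{\left(z{\left(6 \right)},-5 \right)} \right)},25 \right)} - -2377 = \left(42 + 25 + \left(\frac{1}{\frac{\frac{1}{2} \cdot \frac{1}{6}}{3} + \frac{\frac{1}{2} \cdot \frac{1}{6}}{-5}}\right)^{4}\right) - -2377 = \left(42 + 25 + \left(\frac{1}{\frac{\frac{1}{2} \cdot \frac{1}{6}}{3} + \frac{1}{2} \cdot \frac{1}{6} \left(- \frac{1}{5}\right)}\right)^{4}\right) + 2377 = \left(42 + 25 + \left(\frac{1}{\frac{1}{3} \cdot \frac{1}{12} + \frac{1}{12} \left(- \frac{1}{5}\right)}\right)^{4}\right) + 2377 = \left(42 + 25 + \left(\frac{1}{\frac{1}{36} - \frac{1}{60}}\right)^{4}\right) + 2377 = \left(42 + 25 + \left(\frac{1}{\frac{1}{90}}\right)^{4}\right) + 2377 = \left(42 + 25 + 90^{4}\right) + 2377 = \left(42 + 25 + 65610000\right) + 2377 = 65610067 + 2377 = 65612444$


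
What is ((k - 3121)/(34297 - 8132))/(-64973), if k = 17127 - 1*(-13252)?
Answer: -27258/1700018545 ≈ -1.6034e-5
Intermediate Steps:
k = 30379 (k = 17127 + 13252 = 30379)
((k - 3121)/(34297 - 8132))/(-64973) = ((30379 - 3121)/(34297 - 8132))/(-64973) = (27258/26165)*(-1/64973) = -27258/1700018545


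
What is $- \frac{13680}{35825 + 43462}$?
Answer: $- \frac{240}{1391} \approx -0.17254$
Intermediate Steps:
$- \frac{13680}{35825 + 43462} = - \frac{13680}{79287} = \left(-13680\right) \frac{1}{79287} = - \frac{240}{1391}$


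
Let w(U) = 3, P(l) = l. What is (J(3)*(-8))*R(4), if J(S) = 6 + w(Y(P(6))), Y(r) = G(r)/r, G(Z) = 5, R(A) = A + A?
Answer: -576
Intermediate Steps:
R(A) = 2*A
Y(r) = 5/r
J(S) = 9 (J(S) = 6 + 3 = 9)
(J(3)*(-8))*R(4) = (9*(-8))*(2*4) = -72*8 = -576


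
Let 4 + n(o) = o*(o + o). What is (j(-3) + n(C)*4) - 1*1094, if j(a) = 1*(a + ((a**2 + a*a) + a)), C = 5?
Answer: -898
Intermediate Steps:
n(o) = -4 + 2*o**2 (n(o) = -4 + o*(o + o) = -4 + o*(2*o) = -4 + 2*o**2)
j(a) = 2*a + 2*a**2 (j(a) = 1*(a + ((a**2 + a**2) + a)) = 1*(a + (2*a**2 + a)) = 1*(a + (a + 2*a**2)) = 1*(2*a + 2*a**2) = 2*a + 2*a**2)
(j(-3) + n(C)*4) - 1*1094 = (2*(-3)*(1 - 3) + (-4 + 2*5**2)*4) - 1*1094 = (2*(-3)*(-2) + (-4 + 2*25)*4) - 1094 = (12 + (-4 + 50)*4) - 1094 = (12 + 46*4) - 1094 = (12 + 184) - 1094 = 196 - 1094 = -898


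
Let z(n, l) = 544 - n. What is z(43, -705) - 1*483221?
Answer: -482720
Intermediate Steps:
z(43, -705) - 1*483221 = (544 - 1*43) - 1*483221 = (544 - 43) - 483221 = 501 - 483221 = -482720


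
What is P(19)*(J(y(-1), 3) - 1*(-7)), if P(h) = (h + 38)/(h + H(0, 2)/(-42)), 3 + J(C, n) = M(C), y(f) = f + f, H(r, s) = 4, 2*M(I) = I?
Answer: 3591/397 ≈ 9.0453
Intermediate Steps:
M(I) = I/2
y(f) = 2*f
J(C, n) = -3 + C/2
P(h) = (38 + h)/(-2/21 + h) (P(h) = (h + 38)/(h + 4/(-42)) = (38 + h)/(h + 4*(-1/42)) = (38 + h)/(h - 2/21) = (38 + h)/(-2/21 + h))
P(19)*(J(y(-1), 3) - 1*(-7)) = (21*(38 + 19)/(-2 + 21*19))*((-3 + (2*(-1))/2) - 1*(-7)) = (21*57/(-2 + 399))*((-3 + (½)*(-2)) + 7) = (21*57/397)*((-3 - 1) + 7) = (21*(1/397)*57)*(-4 + 7) = (1197/397)*3 = 3591/397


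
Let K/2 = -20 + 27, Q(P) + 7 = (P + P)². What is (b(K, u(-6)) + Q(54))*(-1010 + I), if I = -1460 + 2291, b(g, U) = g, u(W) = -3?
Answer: -2089109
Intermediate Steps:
Q(P) = -7 + 4*P² (Q(P) = -7 + (P + P)² = -7 + (2*P)² = -7 + 4*P²)
K = 14 (K = 2*(-20 + 27) = 2*7 = 14)
I = 831
(b(K, u(-6)) + Q(54))*(-1010 + I) = (14 + (-7 + 4*54²))*(-1010 + 831) = (14 + (-7 + 4*2916))*(-179) = (14 + (-7 + 11664))*(-179) = (14 + 11657)*(-179) = 11671*(-179) = -2089109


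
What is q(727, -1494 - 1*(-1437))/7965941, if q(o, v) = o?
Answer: 727/7965941 ≈ 9.1264e-5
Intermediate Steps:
q(727, -1494 - 1*(-1437))/7965941 = 727/7965941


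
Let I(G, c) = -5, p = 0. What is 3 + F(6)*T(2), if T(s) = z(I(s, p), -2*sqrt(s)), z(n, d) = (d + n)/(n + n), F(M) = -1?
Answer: 5/2 - sqrt(2)/5 ≈ 2.2172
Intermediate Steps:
z(n, d) = (d + n)/(2*n) (z(n, d) = (d + n)/((2*n)) = (d + n)*(1/(2*n)) = (d + n)/(2*n))
T(s) = 1/2 + sqrt(s)/5 (T(s) = (1/2)*(-2*sqrt(s) - 5)/(-5) = (1/2)*(-1/5)*(-5 - 2*sqrt(s)) = 1/2 + sqrt(s)/5)
3 + F(6)*T(2) = 3 - (1/2 + sqrt(2)/5) = 3 + (-1/2 - sqrt(2)/5) = 5/2 - sqrt(2)/5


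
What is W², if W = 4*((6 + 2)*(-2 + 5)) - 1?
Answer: 9025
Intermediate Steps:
W = 95 (W = 4*(8*3) - 1 = 4*24 - 1 = 96 - 1 = 95)
W² = 95² = 9025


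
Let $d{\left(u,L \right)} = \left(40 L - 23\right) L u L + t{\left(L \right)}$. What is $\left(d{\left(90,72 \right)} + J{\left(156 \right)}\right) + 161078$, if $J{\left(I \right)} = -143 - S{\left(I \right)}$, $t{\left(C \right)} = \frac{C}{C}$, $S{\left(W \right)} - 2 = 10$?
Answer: $1333122844$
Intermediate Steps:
$S{\left(W \right)} = 12$ ($S{\left(W \right)} = 2 + 10 = 12$)
$t{\left(C \right)} = 1$
$J{\left(I \right)} = -155$ ($J{\left(I \right)} = -143 - 12 = -155$)
$d{\left(u,L \right)} = 1 + u L^{2} \left(-23 + 40 L\right)$ ($d{\left(u,L \right)} = \left(40 L - 23\right) L u L + 1 = \left(-23 + 40 L\right) L u L + 1 = L \left(-23 + 40 L\right) u L + 1 = L u \left(-23 + 40 L\right) L + 1 = u L^{2} \left(-23 + 40 L\right) + 1 = 1 + u L^{2} \left(-23 + 40 L\right)$)
$\left(d{\left(90,72 \right)} + J{\left(156 \right)}\right) + 161078 = \left(\left(1 - 2070 \cdot 72^{2} + 40 \cdot 90 \cdot 72^{3}\right) - 155\right) + 161078 = \left(\left(1 - 2070 \cdot 5184 + 40 \cdot 90 \cdot 373248\right) - 155\right) + 161078 = \left(\left(1 - 10730880 + 1343692800\right) - 155\right) + 161078 = \left(1332961921 - 155\right) + 161078 = 1332961766 + 161078 = 1333122844$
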